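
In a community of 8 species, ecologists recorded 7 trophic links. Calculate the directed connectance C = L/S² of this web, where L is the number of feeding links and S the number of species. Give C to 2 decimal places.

C = 0.11

The web has S = 8 species and L = 7 feeding links.
C = L / S² = 7 / 64 = 0.1094 ≈ 0.11.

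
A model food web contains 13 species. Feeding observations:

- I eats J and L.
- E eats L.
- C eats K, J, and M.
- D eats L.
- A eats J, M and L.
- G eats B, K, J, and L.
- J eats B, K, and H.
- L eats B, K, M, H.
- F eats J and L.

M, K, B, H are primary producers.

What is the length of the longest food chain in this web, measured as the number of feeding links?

One longest chain: M → L → G.
It has 3 species and 2 links.

2 links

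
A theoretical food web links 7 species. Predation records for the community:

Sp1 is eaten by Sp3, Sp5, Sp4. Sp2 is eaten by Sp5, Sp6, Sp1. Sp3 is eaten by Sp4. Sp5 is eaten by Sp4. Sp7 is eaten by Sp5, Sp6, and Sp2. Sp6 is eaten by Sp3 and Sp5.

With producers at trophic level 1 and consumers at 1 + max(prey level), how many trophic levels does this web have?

5

Producers (level 1): Sp7.
Sp7 → Sp2 → Sp1 → Sp3 → Sp4 gives Sp4 level 5.
No species has a prey at level 5, so no species reaches level 6.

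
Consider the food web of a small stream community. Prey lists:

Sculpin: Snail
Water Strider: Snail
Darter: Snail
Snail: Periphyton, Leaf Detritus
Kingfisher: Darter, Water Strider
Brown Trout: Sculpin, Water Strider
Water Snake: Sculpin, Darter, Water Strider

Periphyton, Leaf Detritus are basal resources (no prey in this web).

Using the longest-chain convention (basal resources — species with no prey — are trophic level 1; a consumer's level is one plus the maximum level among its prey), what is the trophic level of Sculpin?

Periphyton has no prey (basal) → level 1.
Snail eats Periphyton (level 1); other prey at levels: Leaf Detritus 1 → level 2.
Sculpin eats Snail → level 3.

Trophic level 3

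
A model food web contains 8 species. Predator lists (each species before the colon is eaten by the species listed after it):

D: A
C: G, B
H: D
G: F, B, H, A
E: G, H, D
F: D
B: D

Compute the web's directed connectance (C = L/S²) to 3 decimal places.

C = 0.203

The web has S = 8 species and L = 13 feeding links.
C = L / S² = 13 / 64 = 0.2031 ≈ 0.203.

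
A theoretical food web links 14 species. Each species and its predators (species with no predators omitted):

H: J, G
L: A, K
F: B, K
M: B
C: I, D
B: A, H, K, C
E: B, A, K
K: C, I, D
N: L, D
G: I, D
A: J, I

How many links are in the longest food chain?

4 links

One longest chain: E → B → H → G → I.
It has 5 species and 4 links.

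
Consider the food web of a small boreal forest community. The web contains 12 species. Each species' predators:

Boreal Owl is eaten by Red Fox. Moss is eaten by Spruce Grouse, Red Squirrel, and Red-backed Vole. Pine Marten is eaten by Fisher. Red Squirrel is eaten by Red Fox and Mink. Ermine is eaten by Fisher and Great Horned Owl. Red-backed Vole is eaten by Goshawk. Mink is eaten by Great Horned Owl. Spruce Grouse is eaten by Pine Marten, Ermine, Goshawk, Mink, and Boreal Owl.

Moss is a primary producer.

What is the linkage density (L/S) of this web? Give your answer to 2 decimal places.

There are L = 16 links among S = 12 species.
L/S = 16/12 = 1.3333 ≈ 1.33.

L/S = 1.33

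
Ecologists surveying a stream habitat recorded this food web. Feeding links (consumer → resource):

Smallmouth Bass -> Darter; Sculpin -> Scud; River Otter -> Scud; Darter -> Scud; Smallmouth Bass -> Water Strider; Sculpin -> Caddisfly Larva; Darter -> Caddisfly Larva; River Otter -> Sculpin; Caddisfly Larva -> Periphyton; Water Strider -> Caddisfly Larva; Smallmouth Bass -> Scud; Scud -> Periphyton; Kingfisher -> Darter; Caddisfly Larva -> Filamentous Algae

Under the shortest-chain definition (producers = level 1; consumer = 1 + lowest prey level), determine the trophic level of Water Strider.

Periphyton is a producer → level 1.
Caddisfly Larva eats Periphyton → level 2.
Water Strider eats Caddisfly Larva → level 3.
No prey of Water Strider is below level 2, so 3 is the minimum.

Trophic level 3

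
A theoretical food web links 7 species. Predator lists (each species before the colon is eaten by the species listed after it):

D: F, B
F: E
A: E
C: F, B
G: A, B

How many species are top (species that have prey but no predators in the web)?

Top species (has prey, but nothing eats it): B, E.
Count: 2.

2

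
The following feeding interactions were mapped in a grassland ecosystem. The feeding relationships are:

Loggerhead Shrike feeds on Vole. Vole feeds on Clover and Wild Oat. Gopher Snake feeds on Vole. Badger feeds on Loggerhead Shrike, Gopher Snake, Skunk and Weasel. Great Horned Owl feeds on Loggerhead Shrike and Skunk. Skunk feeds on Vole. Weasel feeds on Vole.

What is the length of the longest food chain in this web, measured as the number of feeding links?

One longest chain: Clover → Vole → Loggerhead Shrike → Badger.
It has 4 species and 3 links.

3 links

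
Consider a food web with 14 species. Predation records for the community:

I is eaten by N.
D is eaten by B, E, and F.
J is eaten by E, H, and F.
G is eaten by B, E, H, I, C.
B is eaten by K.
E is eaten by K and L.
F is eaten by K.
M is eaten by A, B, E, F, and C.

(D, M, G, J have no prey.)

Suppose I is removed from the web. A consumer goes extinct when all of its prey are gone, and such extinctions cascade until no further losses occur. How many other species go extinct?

Remove I.
Round 1: N (all prey gone) → extinct.
No further losses. Total secondary extinctions: 1.

1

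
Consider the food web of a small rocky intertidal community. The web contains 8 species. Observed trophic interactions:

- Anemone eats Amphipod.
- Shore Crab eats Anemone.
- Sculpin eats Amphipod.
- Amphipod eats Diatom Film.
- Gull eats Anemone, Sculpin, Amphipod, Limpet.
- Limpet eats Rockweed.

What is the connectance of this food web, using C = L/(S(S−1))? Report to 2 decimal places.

C = 0.16

The web has S = 8 species and L = 9 feeding links.
C = L / (S(S−1)) = 9 / 56 = 0.1607 ≈ 0.16.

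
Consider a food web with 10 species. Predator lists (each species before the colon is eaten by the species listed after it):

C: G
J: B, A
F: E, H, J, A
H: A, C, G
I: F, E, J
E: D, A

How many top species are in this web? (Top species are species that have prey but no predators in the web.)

Top species (has prey, but nothing eats it): B, D, A, G.
Count: 4.

4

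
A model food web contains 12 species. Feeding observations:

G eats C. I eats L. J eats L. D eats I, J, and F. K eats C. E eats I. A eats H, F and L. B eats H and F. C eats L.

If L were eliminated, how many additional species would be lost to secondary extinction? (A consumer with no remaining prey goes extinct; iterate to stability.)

6

Remove L.
Round 1: I (all prey gone), C (all prey gone), J (all prey gone) → extinct.
Round 2: E (all prey gone), K (all prey gone), G (all prey gone) → extinct.
No further losses. Total secondary extinctions: 6.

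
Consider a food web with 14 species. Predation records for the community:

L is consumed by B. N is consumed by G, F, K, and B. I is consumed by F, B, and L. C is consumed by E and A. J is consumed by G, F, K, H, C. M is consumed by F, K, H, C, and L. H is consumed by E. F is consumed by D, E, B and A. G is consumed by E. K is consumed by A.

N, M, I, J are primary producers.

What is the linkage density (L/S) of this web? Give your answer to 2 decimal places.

There are L = 27 links among S = 14 species.
L/S = 27/14 = 1.9286 ≈ 1.93.

L/S = 1.93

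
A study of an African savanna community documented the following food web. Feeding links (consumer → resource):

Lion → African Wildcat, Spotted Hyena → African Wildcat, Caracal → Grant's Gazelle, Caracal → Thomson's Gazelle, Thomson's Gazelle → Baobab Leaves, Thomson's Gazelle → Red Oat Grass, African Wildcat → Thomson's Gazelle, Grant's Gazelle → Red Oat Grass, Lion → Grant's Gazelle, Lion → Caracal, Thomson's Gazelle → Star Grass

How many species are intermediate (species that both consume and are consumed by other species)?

4

Intermediate species (has both prey and predators): Thomson's Gazelle, Grant's Gazelle, African Wildcat, Caracal.
Count: 4.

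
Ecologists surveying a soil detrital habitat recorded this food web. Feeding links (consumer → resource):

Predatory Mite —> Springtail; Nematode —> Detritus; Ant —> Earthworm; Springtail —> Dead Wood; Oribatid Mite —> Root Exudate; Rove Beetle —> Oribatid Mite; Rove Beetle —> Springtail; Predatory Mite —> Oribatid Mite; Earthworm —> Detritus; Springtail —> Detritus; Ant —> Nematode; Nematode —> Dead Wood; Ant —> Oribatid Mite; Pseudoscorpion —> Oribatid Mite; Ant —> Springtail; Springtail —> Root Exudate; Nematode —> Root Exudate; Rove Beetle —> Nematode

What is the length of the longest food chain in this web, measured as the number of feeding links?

One longest chain: Dead Wood → Springtail → Predatory Mite.
It has 3 species and 2 links.

2 links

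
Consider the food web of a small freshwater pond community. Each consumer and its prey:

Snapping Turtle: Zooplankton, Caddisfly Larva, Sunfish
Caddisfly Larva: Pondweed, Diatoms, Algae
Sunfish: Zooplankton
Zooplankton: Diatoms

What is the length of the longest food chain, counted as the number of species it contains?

4 species

One longest chain: Diatoms → Zooplankton → Sunfish → Snapping Turtle.
It has 4 species and 3 links.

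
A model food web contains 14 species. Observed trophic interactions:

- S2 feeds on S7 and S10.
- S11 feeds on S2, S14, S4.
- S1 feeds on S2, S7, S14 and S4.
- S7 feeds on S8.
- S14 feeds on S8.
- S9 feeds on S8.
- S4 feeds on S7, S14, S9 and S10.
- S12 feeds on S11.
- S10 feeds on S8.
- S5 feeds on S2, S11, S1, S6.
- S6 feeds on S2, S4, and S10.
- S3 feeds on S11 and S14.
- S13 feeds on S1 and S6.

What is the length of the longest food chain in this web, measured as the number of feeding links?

4 links

One longest chain: S8 → S14 → S4 → S11 → S3.
It has 5 species and 4 links.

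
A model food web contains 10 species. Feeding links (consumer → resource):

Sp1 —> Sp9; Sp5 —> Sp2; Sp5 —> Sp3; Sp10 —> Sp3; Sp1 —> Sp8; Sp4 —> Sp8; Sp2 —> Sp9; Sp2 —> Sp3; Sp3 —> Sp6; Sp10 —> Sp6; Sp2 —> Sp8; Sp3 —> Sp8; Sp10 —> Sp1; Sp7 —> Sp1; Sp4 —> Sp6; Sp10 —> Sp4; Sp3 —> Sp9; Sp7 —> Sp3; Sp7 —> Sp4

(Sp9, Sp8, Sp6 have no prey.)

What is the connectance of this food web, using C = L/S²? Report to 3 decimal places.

C = 0.190

The web has S = 10 species and L = 19 feeding links.
C = L / S² = 19 / 100 = 0.1900 ≈ 0.190.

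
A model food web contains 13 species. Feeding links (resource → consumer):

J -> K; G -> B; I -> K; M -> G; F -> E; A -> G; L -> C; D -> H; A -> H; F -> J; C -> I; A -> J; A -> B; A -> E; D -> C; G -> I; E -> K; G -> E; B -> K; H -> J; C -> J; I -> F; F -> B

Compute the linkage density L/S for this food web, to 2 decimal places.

L/S = 1.77

There are L = 23 links among S = 13 species.
L/S = 23/13 = 1.7692 ≈ 1.77.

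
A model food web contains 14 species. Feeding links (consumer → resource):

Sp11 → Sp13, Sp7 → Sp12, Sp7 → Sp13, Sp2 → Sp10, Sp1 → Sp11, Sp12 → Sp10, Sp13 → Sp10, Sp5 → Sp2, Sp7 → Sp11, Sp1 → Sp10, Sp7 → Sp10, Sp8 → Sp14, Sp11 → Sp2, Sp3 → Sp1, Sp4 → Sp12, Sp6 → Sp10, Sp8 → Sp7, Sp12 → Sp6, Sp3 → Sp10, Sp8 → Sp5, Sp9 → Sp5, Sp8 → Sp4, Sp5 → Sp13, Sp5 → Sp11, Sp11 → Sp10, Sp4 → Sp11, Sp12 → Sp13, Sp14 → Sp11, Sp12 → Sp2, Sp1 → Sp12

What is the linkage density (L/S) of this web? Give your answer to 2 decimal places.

L/S = 2.14

There are L = 30 links among S = 14 species.
L/S = 30/14 = 2.1429 ≈ 2.14.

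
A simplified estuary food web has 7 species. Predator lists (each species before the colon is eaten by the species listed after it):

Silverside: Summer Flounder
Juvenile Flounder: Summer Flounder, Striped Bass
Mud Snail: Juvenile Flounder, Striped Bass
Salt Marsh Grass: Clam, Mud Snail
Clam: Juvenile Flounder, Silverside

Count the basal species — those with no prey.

1

Basal species (no prey listed): Salt Marsh Grass.
Count: 1.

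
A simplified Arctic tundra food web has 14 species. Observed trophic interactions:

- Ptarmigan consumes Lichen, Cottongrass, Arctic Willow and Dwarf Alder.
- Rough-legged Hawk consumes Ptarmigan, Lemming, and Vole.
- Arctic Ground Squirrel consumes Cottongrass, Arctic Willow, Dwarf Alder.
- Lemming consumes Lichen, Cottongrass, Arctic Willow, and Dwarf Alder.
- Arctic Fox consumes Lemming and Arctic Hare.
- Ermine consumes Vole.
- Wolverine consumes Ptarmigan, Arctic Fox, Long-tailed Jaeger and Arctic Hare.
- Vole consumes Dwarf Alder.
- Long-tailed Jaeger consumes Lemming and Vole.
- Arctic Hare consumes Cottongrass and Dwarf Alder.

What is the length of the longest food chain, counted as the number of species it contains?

4 species

One longest chain: Cottongrass → Arctic Hare → Arctic Fox → Wolverine.
It has 4 species and 3 links.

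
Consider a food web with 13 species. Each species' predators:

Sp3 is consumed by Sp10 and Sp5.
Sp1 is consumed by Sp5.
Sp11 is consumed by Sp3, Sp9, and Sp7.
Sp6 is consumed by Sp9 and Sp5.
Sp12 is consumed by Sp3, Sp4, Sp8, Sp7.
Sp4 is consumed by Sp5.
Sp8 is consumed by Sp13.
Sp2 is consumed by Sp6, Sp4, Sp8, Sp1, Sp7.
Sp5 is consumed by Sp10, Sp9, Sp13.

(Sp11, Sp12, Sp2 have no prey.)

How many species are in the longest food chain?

One longest chain: Sp11 → Sp3 → Sp5 → Sp9.
It has 4 species and 3 links.

4 species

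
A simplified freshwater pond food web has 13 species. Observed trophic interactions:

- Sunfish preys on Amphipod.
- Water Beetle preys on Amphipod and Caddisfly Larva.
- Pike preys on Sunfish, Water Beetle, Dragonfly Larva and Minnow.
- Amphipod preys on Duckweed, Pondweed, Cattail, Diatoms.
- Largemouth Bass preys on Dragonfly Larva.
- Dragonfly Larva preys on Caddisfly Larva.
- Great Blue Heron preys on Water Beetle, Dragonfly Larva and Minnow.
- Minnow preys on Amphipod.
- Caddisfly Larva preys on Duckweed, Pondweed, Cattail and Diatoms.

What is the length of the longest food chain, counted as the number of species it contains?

4 species

One longest chain: Pondweed → Amphipod → Water Beetle → Pike.
It has 4 species and 3 links.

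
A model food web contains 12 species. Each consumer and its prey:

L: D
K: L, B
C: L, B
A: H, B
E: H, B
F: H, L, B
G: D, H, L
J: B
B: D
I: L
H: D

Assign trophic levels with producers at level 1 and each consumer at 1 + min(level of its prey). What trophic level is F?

Trophic level 3

D is a producer → level 1.
H eats D → level 2.
F eats H → level 3.
No prey of F is below level 2, so 3 is the minimum.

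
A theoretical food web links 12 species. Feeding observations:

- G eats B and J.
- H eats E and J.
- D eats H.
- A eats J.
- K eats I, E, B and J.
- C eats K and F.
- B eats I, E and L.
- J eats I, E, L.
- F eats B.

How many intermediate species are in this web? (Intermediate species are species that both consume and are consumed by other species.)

Intermediate species (has both prey and predators): J, B, F, H, K.
Count: 5.

5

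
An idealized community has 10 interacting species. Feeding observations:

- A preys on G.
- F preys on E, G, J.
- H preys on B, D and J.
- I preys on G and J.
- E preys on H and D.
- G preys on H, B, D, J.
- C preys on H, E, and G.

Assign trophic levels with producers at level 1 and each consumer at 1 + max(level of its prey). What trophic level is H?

Trophic level 2

J is a producer → level 1.
H eats J (level 1); other prey at levels: D 1, B 1 → level 2.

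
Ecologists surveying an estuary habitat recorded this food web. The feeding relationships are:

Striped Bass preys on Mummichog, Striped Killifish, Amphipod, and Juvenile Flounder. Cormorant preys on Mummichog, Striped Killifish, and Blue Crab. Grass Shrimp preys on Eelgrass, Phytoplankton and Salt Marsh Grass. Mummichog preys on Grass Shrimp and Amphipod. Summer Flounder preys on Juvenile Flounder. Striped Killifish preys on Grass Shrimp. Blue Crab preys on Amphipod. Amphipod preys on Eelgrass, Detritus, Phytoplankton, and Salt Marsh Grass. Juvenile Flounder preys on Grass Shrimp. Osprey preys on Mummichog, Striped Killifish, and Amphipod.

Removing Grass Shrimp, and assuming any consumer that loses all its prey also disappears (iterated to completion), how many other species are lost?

3

Remove Grass Shrimp.
Round 1: Juvenile Flounder (all prey gone), Striped Killifish (all prey gone) → extinct.
Round 2: Summer Flounder (all prey gone) → extinct.
No further losses. Total secondary extinctions: 3.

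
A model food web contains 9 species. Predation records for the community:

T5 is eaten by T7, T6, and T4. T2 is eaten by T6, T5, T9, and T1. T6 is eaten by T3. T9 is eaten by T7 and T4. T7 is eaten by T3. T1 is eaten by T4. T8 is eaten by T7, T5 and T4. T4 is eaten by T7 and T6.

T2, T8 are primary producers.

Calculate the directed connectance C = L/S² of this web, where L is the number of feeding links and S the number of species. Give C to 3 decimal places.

C = 0.210

The web has S = 9 species and L = 17 feeding links.
C = L / S² = 17 / 81 = 0.2099 ≈ 0.210.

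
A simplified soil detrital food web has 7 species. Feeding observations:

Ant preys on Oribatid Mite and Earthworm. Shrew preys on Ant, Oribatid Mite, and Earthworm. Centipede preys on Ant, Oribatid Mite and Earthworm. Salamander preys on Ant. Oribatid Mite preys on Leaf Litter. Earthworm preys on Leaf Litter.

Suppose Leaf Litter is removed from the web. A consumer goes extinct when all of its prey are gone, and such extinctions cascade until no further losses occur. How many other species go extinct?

6

Remove Leaf Litter.
Round 1: Oribatid Mite (all prey gone), Earthworm (all prey gone) → extinct.
Round 2: Ant (all prey gone) → extinct.
Round 3: Centipede (all prey gone), Salamander (all prey gone), Shrew (all prey gone) → extinct.
No further losses. Total secondary extinctions: 6.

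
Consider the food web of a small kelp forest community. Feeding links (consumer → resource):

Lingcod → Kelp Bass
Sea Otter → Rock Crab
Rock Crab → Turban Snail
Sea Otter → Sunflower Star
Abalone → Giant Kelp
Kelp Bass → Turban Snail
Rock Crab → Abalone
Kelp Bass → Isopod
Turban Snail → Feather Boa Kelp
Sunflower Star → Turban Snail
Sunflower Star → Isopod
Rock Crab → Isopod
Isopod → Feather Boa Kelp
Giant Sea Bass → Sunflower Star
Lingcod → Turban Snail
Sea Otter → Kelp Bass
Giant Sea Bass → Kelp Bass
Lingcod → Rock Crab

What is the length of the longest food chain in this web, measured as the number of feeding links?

3 links

One longest chain: Feather Boa Kelp → Turban Snail → Kelp Bass → Lingcod.
It has 4 species and 3 links.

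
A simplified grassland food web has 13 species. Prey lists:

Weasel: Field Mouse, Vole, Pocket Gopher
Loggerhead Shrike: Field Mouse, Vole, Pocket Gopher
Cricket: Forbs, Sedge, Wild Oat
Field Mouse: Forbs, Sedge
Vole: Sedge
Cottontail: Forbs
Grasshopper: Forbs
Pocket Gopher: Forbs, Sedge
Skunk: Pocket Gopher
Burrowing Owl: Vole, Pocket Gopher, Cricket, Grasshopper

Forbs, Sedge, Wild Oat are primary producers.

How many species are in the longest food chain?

One longest chain: Forbs → Grasshopper → Burrowing Owl.
It has 3 species and 2 links.

3 species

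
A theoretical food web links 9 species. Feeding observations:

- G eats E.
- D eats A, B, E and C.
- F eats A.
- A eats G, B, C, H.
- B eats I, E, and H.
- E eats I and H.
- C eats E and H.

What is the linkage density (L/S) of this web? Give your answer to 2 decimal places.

L/S = 1.89

There are L = 17 links among S = 9 species.
L/S = 17/9 = 1.8889 ≈ 1.89.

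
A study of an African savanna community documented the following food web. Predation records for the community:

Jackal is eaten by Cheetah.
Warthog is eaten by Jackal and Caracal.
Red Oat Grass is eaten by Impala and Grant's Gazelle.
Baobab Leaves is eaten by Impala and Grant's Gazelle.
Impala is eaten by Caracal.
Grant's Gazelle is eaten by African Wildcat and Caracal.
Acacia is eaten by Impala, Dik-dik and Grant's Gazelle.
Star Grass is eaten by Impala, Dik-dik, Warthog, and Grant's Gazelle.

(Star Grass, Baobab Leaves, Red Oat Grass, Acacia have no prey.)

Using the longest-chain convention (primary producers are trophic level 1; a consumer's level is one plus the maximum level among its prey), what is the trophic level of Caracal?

Star Grass is a producer → level 1.
Impala eats Star Grass (level 1); other prey at levels: Baobab Leaves 1, Red Oat Grass 1, Acacia 1 → level 2.
Caracal eats Impala (level 2); other prey at levels: Warthog 2, Grant's Gazelle 2 → level 3.

Trophic level 3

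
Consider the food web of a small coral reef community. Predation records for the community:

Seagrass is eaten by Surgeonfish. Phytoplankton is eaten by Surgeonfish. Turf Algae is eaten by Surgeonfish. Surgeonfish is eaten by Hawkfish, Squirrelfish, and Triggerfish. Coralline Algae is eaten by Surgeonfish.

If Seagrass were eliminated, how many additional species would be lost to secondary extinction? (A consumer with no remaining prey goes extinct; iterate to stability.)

0

Remove Seagrass.
Every predator of it retains at least one other prey: Surgeonfish still has Coralline Algae, Turf Algae, Phytoplankton.
No consumer loses all prey, so no secondary extinctions occur.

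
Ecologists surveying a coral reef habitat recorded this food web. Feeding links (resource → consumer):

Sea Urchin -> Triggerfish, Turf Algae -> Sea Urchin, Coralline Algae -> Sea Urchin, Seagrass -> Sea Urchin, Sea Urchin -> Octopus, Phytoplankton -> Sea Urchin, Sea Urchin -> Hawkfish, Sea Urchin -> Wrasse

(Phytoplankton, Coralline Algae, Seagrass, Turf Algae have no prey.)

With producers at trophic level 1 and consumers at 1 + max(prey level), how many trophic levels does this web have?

Producers (level 1): Phytoplankton, Coralline Algae, Seagrass, Turf Algae.
Phytoplankton → Sea Urchin → Triggerfish gives Triggerfish level 3.
No species has a prey at level 3, so no species reaches level 4.

3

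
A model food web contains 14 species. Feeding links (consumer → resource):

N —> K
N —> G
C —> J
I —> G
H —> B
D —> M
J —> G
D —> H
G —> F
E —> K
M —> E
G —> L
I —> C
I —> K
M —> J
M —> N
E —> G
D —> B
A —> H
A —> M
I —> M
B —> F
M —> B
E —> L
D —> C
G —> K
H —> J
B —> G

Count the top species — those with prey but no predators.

Top species (has prey, but nothing eats it): D, I, A.
Count: 3.

3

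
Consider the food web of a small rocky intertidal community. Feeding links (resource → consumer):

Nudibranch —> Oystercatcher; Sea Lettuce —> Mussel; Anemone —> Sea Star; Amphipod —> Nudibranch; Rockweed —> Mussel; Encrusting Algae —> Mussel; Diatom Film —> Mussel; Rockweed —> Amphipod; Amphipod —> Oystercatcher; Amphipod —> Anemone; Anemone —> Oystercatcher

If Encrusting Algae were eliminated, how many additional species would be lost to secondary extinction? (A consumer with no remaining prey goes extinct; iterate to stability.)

Remove Encrusting Algae.
Every predator of it retains at least one other prey: Mussel still has Rockweed, Diatom Film, Sea Lettuce.
No consumer loses all prey, so no secondary extinctions occur.

0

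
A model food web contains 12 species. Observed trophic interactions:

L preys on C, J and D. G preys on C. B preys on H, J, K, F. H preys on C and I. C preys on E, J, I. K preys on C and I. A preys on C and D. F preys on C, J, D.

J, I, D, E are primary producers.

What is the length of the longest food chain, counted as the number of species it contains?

One longest chain: J → C → H → B.
It has 4 species and 3 links.

4 species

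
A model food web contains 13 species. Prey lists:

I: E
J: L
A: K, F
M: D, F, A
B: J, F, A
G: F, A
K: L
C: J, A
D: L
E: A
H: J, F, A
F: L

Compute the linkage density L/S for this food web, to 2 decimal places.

There are L = 21 links among S = 13 species.
L/S = 21/13 = 1.6154 ≈ 1.62.

L/S = 1.62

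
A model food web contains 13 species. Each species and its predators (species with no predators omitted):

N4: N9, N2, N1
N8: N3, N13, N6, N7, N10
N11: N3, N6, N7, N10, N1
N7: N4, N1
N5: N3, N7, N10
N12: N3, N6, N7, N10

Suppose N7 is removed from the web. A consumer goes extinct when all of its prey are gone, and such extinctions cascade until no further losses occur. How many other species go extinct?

3

Remove N7.
Round 1: N4 (all prey gone) → extinct.
Round 2: N9 (all prey gone), N2 (all prey gone) → extinct.
No further losses. Total secondary extinctions: 3.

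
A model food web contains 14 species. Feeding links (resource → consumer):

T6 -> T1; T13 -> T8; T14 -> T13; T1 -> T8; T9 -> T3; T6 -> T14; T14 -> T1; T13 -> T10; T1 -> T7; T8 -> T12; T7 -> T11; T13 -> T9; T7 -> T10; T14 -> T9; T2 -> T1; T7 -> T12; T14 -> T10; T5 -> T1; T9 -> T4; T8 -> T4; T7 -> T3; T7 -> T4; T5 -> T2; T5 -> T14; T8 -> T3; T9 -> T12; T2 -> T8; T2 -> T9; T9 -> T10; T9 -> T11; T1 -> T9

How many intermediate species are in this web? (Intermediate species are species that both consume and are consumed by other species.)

Intermediate species (has both prey and predators): T2, T14, T1, T13, T7, T8, T9.
Count: 7.

7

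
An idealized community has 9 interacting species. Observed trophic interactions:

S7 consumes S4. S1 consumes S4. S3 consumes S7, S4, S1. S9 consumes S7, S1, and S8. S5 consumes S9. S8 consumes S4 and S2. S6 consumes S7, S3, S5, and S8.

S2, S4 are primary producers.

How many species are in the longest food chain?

5 species

One longest chain: S2 → S8 → S9 → S5 → S6.
It has 5 species and 4 links.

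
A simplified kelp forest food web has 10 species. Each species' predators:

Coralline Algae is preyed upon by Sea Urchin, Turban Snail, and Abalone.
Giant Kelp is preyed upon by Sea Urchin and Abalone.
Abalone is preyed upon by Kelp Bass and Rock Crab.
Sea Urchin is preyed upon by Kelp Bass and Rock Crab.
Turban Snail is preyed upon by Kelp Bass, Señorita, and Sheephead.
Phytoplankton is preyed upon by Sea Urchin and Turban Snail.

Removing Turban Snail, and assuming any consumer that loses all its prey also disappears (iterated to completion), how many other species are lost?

Remove Turban Snail.
Round 1: Sheephead (all prey gone), Señorita (all prey gone) → extinct.
No further losses. Total secondary extinctions: 2.

2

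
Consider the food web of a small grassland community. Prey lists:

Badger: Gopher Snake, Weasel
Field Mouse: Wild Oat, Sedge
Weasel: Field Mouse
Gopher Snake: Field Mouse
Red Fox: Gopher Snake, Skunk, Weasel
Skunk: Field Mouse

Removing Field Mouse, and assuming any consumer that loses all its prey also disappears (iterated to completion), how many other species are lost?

5

Remove Field Mouse.
Round 1: Gopher Snake (all prey gone), Skunk (all prey gone), Weasel (all prey gone) → extinct.
Round 2: Red Fox (all prey gone), Badger (all prey gone) → extinct.
No further losses. Total secondary extinctions: 5.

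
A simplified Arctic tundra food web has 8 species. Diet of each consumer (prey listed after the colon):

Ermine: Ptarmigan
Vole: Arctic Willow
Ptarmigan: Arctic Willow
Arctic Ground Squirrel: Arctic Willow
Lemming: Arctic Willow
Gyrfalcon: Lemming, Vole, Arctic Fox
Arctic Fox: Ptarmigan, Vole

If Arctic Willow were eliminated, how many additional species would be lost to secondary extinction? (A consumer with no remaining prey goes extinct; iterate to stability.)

7

Remove Arctic Willow.
Round 1: Arctic Ground Squirrel (all prey gone), Lemming (all prey gone), Ptarmigan (all prey gone), Vole (all prey gone) → extinct.
Round 2: Ermine (all prey gone), Arctic Fox (all prey gone) → extinct.
Round 3: Gyrfalcon (all prey gone) → extinct.
No further losses. Total secondary extinctions: 7.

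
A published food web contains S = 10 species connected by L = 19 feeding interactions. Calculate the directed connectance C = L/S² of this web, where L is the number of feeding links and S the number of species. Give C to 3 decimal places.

C = 0.190

The web has S = 10 species and L = 19 feeding links.
C = L / S² = 19 / 100 = 0.1900 ≈ 0.190.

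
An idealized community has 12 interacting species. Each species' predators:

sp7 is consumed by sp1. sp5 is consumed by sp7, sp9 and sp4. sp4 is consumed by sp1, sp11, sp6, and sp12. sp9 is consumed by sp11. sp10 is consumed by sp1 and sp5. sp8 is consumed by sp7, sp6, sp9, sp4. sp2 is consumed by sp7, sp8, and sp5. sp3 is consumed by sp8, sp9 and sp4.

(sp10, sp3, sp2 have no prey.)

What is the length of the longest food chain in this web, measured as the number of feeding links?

3 links

One longest chain: sp10 → sp5 → sp4 → sp12.
It has 4 species and 3 links.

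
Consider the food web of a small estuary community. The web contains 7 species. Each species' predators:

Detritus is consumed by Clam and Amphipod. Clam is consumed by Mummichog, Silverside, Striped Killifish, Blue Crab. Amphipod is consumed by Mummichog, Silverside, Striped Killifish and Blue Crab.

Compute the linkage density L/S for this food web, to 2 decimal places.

There are L = 10 links among S = 7 species.
L/S = 10/7 = 1.4286 ≈ 1.43.

L/S = 1.43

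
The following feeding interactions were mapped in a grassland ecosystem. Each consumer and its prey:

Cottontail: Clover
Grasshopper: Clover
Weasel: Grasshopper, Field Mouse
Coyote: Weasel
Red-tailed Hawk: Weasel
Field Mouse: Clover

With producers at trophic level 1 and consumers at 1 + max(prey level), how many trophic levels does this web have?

4

Producers (level 1): Clover.
Clover → Grasshopper → Weasel → Red-tailed Hawk gives Red-tailed Hawk level 4.
No species has a prey at level 4, so no species reaches level 5.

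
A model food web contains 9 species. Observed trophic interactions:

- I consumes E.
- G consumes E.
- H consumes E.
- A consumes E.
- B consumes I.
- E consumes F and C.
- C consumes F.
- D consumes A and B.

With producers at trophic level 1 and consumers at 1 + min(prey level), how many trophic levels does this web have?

Producers (level 1): F.
Following each consumer down to its lowest-level prey: F → E → I → B (levels 1 through 4).
All prey of B (I 3) are at level 3 or above, so B is at level 1 + 3 = 4.
Every consumer has at least one prey at level 3 or below, so none exceeds level 4.

4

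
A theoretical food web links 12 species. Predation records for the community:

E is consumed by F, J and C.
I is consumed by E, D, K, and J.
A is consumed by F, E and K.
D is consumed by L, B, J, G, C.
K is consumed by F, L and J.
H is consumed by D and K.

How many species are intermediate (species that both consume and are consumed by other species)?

3

Intermediate species (has both prey and predators): K, D, E.
Count: 3.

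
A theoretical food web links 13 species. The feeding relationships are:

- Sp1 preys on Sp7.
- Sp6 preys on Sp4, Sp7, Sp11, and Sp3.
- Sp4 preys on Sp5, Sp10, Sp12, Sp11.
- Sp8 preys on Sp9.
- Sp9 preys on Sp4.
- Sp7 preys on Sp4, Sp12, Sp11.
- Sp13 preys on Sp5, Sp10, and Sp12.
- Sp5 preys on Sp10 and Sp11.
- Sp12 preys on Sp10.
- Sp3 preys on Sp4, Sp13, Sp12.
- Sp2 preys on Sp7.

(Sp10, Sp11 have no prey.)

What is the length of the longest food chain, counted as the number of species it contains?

5 species

One longest chain: Sp10 → Sp12 → Sp4 → Sp3 → Sp6.
It has 5 species and 4 links.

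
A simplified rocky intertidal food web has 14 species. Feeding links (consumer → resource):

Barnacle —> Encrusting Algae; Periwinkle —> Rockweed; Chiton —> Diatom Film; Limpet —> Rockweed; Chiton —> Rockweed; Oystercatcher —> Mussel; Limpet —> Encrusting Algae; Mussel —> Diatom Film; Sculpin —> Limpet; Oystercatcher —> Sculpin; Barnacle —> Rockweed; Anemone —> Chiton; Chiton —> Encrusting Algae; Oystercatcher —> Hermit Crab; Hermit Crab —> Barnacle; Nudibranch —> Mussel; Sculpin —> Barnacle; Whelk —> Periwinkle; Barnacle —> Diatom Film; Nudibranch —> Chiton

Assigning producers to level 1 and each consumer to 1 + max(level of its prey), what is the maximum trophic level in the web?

Producers (level 1): Rockweed, Diatom Film, Encrusting Algae.
Rockweed → Barnacle → Sculpin → Oystercatcher gives Oystercatcher level 4.
No species has a prey at level 4, so no species reaches level 5.

4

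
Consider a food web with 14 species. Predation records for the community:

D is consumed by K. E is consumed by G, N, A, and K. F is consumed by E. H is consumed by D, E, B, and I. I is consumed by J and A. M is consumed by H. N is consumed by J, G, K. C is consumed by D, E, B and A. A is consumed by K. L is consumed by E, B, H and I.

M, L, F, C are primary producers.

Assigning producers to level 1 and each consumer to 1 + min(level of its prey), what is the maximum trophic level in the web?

3

Producers (level 1): M, L, F, C.
Following each consumer down to its lowest-level prey: C → A → K (levels 1 through 3).
All prey of K (A 2, E 2, D 2, N 3) are at level 2 or above, so K is at level 1 + 2 = 3.
Every consumer has at least one prey at level 2 or below, so none exceeds level 3.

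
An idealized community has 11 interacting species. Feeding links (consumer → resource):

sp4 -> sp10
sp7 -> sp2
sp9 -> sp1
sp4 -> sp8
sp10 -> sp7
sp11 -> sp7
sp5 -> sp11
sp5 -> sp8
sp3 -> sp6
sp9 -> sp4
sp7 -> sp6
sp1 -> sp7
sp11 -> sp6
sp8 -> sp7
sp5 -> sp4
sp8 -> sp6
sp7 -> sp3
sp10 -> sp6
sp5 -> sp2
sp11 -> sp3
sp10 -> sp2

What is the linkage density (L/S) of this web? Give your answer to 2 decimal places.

L/S = 1.91

There are L = 21 links among S = 11 species.
L/S = 21/11 = 1.9091 ≈ 1.91.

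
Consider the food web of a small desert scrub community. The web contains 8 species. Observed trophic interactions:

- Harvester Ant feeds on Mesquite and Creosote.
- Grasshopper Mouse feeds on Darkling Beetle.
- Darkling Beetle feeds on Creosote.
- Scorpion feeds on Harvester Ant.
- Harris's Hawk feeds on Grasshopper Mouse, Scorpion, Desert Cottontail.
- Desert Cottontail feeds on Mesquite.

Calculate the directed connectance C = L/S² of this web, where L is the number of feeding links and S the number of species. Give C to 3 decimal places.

C = 0.141

The web has S = 8 species and L = 9 feeding links.
C = L / S² = 9 / 64 = 0.1406 ≈ 0.141.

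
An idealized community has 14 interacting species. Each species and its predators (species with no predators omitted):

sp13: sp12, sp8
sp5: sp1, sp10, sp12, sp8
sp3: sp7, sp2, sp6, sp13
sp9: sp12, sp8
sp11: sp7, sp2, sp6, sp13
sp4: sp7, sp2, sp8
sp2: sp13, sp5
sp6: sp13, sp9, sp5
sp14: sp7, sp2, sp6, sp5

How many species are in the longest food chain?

4 species

One longest chain: sp4 → sp2 → sp5 → sp1.
It has 4 species and 3 links.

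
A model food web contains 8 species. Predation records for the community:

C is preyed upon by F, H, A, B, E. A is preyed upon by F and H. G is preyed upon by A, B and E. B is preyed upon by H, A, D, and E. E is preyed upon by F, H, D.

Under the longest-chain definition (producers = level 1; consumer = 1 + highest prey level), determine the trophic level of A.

G is a producer → level 1.
B eats G (level 1); other prey at levels: C 1 → level 2.
A eats B (level 2); other prey at levels: G 1, C 1 → level 3.

Trophic level 3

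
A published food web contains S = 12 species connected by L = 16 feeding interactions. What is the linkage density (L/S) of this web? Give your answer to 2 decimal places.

There are L = 16 links among S = 12 species.
L/S = 16/12 = 1.3333 ≈ 1.33.

L/S = 1.33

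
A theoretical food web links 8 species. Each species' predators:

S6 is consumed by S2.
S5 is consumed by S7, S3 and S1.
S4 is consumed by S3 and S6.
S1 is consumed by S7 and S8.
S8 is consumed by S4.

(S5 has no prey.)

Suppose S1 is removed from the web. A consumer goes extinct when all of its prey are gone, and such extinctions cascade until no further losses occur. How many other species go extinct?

Remove S1.
Round 1: S8 (all prey gone) → extinct.
Round 2: S4 (all prey gone) → extinct.
Round 3: S6 (all prey gone) → extinct.
Round 4: S2 (all prey gone) → extinct.
No further losses. Total secondary extinctions: 4.

4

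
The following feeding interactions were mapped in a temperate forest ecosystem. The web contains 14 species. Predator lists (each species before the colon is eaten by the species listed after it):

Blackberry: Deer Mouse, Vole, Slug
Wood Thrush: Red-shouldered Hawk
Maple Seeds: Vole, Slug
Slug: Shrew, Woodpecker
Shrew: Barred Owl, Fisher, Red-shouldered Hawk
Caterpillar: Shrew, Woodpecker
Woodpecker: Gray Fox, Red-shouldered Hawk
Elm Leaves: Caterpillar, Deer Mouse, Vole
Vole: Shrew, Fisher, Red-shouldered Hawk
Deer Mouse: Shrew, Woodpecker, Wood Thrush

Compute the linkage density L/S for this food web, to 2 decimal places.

There are L = 24 links among S = 14 species.
L/S = 24/14 = 1.7143 ≈ 1.71.

L/S = 1.71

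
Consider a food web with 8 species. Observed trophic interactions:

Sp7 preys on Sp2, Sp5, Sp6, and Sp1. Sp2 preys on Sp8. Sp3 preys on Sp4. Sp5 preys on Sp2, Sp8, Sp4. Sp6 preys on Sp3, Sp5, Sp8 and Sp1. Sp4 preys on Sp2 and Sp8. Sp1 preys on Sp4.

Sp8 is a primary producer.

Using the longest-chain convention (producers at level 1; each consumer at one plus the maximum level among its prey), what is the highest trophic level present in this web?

Producers (level 1): Sp8.
Sp8 → Sp2 → Sp4 → Sp3 → Sp6 → Sp7 gives Sp7 level 6.
No species has a prey at level 6, so no species reaches level 7.

6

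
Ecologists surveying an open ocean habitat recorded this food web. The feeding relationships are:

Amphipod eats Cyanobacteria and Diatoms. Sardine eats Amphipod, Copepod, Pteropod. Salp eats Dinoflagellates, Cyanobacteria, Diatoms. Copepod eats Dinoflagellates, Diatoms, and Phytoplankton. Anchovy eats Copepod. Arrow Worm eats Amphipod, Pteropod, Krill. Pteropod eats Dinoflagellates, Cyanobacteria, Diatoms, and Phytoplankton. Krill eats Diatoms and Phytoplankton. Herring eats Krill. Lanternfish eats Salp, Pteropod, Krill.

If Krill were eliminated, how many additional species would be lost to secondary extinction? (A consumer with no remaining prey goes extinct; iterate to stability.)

1

Remove Krill.
Round 1: Herring (all prey gone) → extinct.
No further losses. Total secondary extinctions: 1.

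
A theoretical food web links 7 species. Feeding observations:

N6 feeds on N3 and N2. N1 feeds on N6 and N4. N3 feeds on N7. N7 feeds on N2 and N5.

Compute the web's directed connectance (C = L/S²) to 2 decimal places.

C = 0.14

The web has S = 7 species and L = 7 feeding links.
C = L / S² = 7 / 49 = 0.1429 ≈ 0.14.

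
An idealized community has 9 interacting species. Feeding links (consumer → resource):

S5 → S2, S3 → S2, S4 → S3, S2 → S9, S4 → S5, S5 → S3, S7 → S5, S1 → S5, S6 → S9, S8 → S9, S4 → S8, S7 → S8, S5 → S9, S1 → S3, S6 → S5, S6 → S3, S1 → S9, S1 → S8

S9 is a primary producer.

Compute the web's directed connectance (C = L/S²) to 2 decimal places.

The web has S = 9 species and L = 18 feeding links.
C = L / S² = 18 / 81 = 0.2222 ≈ 0.22.

C = 0.22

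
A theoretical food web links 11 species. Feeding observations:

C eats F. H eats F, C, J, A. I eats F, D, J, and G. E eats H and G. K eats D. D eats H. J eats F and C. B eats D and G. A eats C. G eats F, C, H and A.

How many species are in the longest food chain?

6 species

One longest chain: F → C → J → H → D → I.
It has 6 species and 5 links.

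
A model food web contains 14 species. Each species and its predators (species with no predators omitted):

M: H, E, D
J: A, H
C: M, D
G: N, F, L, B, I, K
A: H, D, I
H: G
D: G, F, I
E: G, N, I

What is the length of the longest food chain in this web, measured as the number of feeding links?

4 links

One longest chain: C → M → H → G → N.
It has 5 species and 4 links.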